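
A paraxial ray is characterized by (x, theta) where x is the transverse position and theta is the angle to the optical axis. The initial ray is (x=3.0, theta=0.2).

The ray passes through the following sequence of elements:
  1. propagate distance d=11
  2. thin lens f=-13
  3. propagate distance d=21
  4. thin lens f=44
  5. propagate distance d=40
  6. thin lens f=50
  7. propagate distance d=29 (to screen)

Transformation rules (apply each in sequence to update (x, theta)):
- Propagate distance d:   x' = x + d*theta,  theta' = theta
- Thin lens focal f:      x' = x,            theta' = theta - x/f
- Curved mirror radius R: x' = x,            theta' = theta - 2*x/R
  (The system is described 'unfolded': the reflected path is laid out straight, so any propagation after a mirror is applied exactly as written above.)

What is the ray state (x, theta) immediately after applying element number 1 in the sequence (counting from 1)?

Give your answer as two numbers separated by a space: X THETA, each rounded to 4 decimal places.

Initial: x=3.0000 theta=0.2000
After 1 (propagate distance d=11): x=5.2000 theta=0.2000
Rounded to 4 decimal places: x = 5.2000, theta = 0.2000

Answer: 5.2000 0.2000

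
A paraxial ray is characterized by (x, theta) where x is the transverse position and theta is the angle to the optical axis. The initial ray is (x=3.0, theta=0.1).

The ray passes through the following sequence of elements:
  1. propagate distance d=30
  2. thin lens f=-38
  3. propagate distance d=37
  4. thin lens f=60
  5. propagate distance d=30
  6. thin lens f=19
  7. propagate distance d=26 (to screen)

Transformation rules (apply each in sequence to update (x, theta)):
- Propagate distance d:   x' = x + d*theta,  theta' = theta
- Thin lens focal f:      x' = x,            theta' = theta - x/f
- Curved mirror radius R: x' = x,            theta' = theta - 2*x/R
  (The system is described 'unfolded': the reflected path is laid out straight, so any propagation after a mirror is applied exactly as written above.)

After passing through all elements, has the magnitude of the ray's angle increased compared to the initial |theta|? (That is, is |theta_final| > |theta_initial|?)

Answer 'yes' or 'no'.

Answer: yes

Derivation:
Initial: x=3.0000 theta=0.1000
After 1 (propagate distance d=30): x=6.0000 theta=0.1000
After 2 (thin lens f=-38): x=6.0000 theta=49/190 (≈0.2579)
After 3 (propagate distance d=37): x=2953/190 (≈15.5421) theta=49/190 (≈0.2579)
After 4 (thin lens f=60): x=2953/190 (≈15.5421) theta=-13/11400 (≈-0.0011)
After 5 (propagate distance d=30): x=5893/380 (≈15.5079) theta=-13/11400 (≈-0.0011)
After 6 (thin lens f=19): x=5893/380 (≈15.5079) theta=-177037/216600 (≈-0.8173)
After 7 (propagate distance d=26 (to screen)): x=-155494/27075 (≈-5.7431) theta=-177037/216600 (≈-0.8173)
|theta_initial|=0.1000 |theta_final|=177037/216600 (≈0.8173) -> increased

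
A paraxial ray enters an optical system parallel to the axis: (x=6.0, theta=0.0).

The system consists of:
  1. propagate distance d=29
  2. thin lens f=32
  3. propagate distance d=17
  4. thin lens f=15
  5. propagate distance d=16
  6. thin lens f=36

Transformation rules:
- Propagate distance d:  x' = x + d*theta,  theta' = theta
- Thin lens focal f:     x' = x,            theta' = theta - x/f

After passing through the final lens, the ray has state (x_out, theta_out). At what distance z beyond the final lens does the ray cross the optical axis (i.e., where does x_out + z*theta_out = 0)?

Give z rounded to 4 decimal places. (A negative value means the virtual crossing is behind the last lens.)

Initial: x=6.0000 theta=0.0000
After 1 (propagate distance d=29): x=6.0000 theta=0.0000
After 2 (thin lens f=32): x=6.0000 theta=-0.1875
After 3 (propagate distance d=17): x=2.8125 theta=-0.1875
After 4 (thin lens f=15): x=2.8125 theta=-0.3750
After 5 (propagate distance d=16): x=-3.1875 theta=-0.3750
After 6 (thin lens f=36): x=-3.1875 theta=-55/192 (≈-0.2865)
z_focus = -x_out/theta_out = -(-3.1875)/(-55/192) = -612/55 ≈ -11.1273
Rounded to 4 decimal places: z = -11.1273

Answer: -11.1273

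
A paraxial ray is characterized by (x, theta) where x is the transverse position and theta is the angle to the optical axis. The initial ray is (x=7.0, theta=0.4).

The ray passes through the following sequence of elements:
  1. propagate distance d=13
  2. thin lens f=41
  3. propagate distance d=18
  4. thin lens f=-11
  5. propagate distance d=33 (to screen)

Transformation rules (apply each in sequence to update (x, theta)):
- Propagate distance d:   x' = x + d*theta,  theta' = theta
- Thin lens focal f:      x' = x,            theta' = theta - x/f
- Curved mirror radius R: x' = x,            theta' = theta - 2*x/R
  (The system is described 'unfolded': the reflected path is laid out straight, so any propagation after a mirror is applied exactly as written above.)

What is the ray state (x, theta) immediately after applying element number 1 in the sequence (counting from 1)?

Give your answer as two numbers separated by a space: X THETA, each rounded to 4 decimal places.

Answer: 12.2000 0.4000

Derivation:
Initial: x=7.0000 theta=0.4000
After 1 (propagate distance d=13): x=12.2000 theta=0.4000
Rounded to 4 decimal places: x = 12.2000, theta = 0.4000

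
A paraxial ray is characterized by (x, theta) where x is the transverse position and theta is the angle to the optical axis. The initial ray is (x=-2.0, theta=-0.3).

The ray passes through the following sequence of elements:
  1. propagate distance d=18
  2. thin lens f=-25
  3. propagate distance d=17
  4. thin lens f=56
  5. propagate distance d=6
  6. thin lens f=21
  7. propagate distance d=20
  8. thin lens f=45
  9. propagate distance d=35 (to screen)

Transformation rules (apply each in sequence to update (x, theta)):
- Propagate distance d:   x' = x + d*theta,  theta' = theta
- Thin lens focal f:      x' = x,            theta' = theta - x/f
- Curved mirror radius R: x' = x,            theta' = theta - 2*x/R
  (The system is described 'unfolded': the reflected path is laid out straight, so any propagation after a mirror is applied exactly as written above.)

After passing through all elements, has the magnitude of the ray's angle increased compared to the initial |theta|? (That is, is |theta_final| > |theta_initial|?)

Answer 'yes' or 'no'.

Initial: x=-2.0000 theta=-0.3000
After 1 (propagate distance d=18): x=-7.4000 theta=-0.3000
After 2 (thin lens f=-25): x=-7.4000 theta=-0.5960
After 3 (propagate distance d=17): x=-17.5320 theta=-0.5960
After 4 (thin lens f=56): x=-17.5320 theta=-3961/14000 (≈-0.2829)
After 5 (propagate distance d=6): x=-134607/7000 (≈-19.2296) theta=-3961/14000 (≈-0.2829)
After 6 (thin lens f=21): x=-134607/7000 (≈-19.2296) theta=62011/98000 (≈0.6328)
After 7 (propagate distance d=20): x=-322139/49000 (≈-6.5743) theta=62011/98000 (≈0.6328)
After 8 (thin lens f=45): x=-322139/49000 (≈-6.5743) theta=3434773/4410000 (≈0.7789)
After 9 (propagate distance d=35 (to screen)): x=18244909/882000 (≈20.6858) theta=3434773/4410000 (≈0.7789)
|theta_initial|=0.3000 |theta_final|=3434773/4410000 (≈0.7789) -> increased

Answer: yes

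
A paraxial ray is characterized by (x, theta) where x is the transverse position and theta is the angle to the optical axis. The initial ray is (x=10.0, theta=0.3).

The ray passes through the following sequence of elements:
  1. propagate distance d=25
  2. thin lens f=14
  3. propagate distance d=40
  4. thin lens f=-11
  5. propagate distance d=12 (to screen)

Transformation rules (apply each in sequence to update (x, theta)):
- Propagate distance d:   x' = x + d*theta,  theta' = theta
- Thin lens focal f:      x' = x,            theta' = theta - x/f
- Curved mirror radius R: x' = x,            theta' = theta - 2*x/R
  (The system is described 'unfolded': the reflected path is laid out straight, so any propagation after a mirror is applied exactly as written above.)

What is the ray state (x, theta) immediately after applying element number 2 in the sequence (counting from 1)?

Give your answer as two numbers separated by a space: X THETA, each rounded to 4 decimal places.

Answer: 17.5000 -0.9500

Derivation:
Initial: x=10.0000 theta=0.3000
After 1 (propagate distance d=25): x=17.5000 theta=0.3000
After 2 (thin lens f=14): x=17.5000 theta=-0.9500
Rounded to 4 decimal places: x = 17.5000, theta = -0.9500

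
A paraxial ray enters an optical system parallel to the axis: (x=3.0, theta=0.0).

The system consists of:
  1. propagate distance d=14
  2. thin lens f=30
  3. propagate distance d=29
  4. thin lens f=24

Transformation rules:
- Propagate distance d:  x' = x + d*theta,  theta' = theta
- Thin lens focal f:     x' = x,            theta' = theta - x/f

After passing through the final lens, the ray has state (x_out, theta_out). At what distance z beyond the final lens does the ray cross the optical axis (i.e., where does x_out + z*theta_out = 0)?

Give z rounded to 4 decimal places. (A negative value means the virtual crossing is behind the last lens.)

Answer: 0.9600

Derivation:
Initial: x=3.0000 theta=0.0000
After 1 (propagate distance d=14): x=3.0000 theta=0.0000
After 2 (thin lens f=30): x=3.0000 theta=-0.1000
After 3 (propagate distance d=29): x=0.1000 theta=-0.1000
After 4 (thin lens f=24): x=0.1000 theta=-5/48 (≈-0.1042)
z_focus = -x_out/theta_out = -(0.1000)/(-5/48) = 0.9600
Rounded to 4 decimal places: z = 0.9600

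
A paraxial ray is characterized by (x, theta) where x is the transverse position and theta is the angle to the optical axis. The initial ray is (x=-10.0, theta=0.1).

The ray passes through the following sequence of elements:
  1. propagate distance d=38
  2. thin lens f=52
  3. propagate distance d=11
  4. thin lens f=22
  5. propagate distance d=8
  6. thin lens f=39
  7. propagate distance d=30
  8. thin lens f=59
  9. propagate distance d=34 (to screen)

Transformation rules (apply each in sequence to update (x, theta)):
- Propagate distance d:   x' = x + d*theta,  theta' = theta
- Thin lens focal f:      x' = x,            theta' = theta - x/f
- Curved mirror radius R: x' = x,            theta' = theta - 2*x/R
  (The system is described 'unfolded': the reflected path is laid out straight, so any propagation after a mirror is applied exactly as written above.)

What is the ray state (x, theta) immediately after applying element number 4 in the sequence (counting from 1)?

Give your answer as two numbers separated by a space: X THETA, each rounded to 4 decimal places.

Answer: -3.7885 0.3914

Derivation:
Initial: x=-10.0000 theta=0.1000
After 1 (propagate distance d=38): x=-6.2000 theta=0.1000
After 2 (thin lens f=52): x=-6.2000 theta=57/260 (≈0.2192)
After 3 (propagate distance d=11): x=-197/52 (≈-3.7885) theta=57/260 (≈0.2192)
After 4 (thin lens f=22): x=-197/52 (≈-3.7885) theta=2239/5720 (≈0.3914)
Rounded to 4 decimal places: x = -3.7885, theta = 0.3914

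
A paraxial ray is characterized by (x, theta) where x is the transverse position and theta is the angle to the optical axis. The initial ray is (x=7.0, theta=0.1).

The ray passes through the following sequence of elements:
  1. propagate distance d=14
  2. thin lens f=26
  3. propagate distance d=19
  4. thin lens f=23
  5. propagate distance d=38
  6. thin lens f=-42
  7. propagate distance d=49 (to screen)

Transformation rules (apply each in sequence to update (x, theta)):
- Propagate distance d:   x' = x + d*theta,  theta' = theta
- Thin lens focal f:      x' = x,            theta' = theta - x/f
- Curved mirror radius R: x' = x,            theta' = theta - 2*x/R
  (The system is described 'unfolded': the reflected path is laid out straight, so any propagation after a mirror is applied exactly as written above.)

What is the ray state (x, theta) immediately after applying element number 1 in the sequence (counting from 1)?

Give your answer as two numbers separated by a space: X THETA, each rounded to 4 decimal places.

Answer: 8.4000 0.1000

Derivation:
Initial: x=7.0000 theta=0.1000
After 1 (propagate distance d=14): x=8.4000 theta=0.1000
Rounded to 4 decimal places: x = 8.4000, theta = 0.1000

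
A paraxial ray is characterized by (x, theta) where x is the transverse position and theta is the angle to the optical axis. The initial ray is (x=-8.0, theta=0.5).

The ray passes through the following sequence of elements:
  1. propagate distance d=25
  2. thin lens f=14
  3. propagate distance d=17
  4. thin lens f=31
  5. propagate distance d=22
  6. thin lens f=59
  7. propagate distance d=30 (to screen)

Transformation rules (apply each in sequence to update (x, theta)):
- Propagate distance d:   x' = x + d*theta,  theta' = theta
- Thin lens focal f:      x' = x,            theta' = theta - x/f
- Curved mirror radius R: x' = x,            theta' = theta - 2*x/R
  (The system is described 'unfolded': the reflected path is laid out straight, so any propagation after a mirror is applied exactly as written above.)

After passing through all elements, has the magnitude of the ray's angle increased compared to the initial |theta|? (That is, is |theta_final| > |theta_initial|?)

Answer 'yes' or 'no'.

Answer: no

Derivation:
Initial: x=-8.0000 theta=0.5000
After 1 (propagate distance d=25): x=4.5000 theta=0.5000
After 2 (thin lens f=14): x=4.5000 theta=5/28 (≈0.1786)
After 3 (propagate distance d=17): x=211/28 (≈7.5357) theta=5/28 (≈0.1786)
After 4 (thin lens f=31): x=211/28 (≈7.5357) theta=-2/31 (≈-0.0645)
After 5 (propagate distance d=22): x=5309/868 (≈6.1164) theta=-2/31 (≈-0.0645)
After 6 (thin lens f=59): x=5309/868 (≈6.1164) theta=-8613/51212 (≈-0.1682)
After 7 (propagate distance d=30 (to screen)): x=54841/51212 (≈1.0709) theta=-8613/51212 (≈-0.1682)
|theta_initial|=0.5000 |theta_final|=8613/51212 (≈0.1682) -> not increased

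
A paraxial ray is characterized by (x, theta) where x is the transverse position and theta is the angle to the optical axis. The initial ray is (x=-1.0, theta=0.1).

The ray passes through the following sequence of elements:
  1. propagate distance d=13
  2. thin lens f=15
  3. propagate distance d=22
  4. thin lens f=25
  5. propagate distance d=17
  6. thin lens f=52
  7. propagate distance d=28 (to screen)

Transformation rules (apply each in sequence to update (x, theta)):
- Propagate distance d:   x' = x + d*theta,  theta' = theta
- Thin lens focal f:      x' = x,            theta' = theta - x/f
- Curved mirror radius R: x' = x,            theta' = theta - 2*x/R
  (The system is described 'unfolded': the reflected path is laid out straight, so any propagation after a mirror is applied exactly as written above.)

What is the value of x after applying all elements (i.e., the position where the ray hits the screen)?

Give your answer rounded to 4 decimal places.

Initial: x=-1.0000 theta=0.1000
After 1 (propagate distance d=13): x=0.3000 theta=0.1000
After 2 (thin lens f=15): x=0.3000 theta=0.0800
After 3 (propagate distance d=22): x=2.0600 theta=0.0800
After 4 (thin lens f=25): x=2.0600 theta=-0.0024
After 5 (propagate distance d=17): x=2.0192 theta=-0.0024
After 6 (thin lens f=52): x=2.0192 theta=-67/1625 (≈-0.0412)
After 7 (propagate distance d=28 (to screen)): x=7026/8125 (≈0.8647) theta=-67/1625 (≈-0.0412)
Rounded to 4 decimal places: x = 0.8647

Answer: 0.8647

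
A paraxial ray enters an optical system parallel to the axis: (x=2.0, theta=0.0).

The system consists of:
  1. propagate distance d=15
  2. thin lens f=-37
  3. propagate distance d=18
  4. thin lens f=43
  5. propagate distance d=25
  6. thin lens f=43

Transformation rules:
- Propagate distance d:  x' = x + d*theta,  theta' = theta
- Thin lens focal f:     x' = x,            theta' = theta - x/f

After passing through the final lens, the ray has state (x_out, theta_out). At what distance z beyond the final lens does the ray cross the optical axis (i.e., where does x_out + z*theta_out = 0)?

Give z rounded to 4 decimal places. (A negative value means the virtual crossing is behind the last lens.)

Initial: x=2.0000 theta=0.0000
After 1 (propagate distance d=15): x=2.0000 theta=0.0000
After 2 (thin lens f=-37): x=2.0000 theta=2/37 (≈0.0541)
After 3 (propagate distance d=18): x=110/37 (≈2.9730) theta=2/37 (≈0.0541)
After 4 (thin lens f=43): x=110/37 (≈2.9730) theta=-24/1591 (≈-0.0151)
After 5 (propagate distance d=25): x=4130/1591 (≈2.5959) theta=-24/1591 (≈-0.0151)
After 6 (thin lens f=43): x=4130/1591 (≈2.5959) theta=-5162/68413 (≈-0.0755)
z_focus = -x_out/theta_out = -(4130/1591)/(-5162/68413) = 88795/2581 ≈ 34.4033
Rounded to 4 decimal places: z = 34.4033

Answer: 34.4033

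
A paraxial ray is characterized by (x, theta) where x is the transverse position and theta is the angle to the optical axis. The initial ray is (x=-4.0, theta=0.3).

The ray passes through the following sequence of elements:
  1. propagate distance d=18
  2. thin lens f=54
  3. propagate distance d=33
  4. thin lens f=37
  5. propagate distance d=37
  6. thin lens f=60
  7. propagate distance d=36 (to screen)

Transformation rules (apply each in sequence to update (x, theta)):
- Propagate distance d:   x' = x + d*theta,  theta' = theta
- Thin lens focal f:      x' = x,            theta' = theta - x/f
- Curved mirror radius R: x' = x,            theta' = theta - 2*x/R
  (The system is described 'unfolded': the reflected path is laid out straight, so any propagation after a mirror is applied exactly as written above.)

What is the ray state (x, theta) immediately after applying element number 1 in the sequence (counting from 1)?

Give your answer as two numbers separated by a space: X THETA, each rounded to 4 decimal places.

Initial: x=-4.0000 theta=0.3000
After 1 (propagate distance d=18): x=1.4000 theta=0.3000
Rounded to 4 decimal places: x = 1.4000, theta = 0.3000

Answer: 1.4000 0.3000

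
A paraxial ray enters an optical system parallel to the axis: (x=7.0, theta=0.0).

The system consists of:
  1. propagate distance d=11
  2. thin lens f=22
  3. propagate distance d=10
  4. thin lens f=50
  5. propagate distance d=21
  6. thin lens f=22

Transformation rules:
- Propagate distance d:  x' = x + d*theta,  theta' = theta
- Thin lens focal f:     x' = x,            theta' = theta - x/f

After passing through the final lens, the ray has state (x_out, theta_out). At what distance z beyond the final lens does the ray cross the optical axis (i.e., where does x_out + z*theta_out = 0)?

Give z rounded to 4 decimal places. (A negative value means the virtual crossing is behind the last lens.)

Answer: -23.3293

Derivation:
Initial: x=7.0000 theta=0.0000
After 1 (propagate distance d=11): x=7.0000 theta=0.0000
After 2 (thin lens f=22): x=7.0000 theta=-7/22 (≈-0.3182)
After 3 (propagate distance d=10): x=42/11 (≈3.8182) theta=-7/22 (≈-0.3182)
After 4 (thin lens f=50): x=42/11 (≈3.8182) theta=-217/550 (≈-0.3945)
After 5 (propagate distance d=21): x=-2457/550 (≈-4.4673) theta=-217/550 (≈-0.3945)
After 6 (thin lens f=22): x=-2457/550 (≈-4.4673) theta=-2317/12100 (≈-0.1915)
z_focus = -x_out/theta_out = -(-2457/550)/(-2317/12100) = -7722/331 ≈ -23.3293
Rounded to 4 decimal places: z = -23.3293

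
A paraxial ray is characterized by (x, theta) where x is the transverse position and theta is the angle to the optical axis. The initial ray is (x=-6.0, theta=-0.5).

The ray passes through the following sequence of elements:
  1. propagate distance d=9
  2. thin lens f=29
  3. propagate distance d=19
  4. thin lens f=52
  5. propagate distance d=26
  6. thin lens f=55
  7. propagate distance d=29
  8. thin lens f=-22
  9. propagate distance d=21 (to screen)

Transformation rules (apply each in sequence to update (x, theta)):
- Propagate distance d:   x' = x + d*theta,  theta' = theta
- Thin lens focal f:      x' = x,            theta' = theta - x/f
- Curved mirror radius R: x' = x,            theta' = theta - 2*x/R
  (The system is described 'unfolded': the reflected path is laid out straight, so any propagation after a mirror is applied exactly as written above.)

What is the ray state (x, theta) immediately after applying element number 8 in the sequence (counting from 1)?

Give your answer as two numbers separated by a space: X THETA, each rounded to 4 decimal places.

Initial: x=-6.0000 theta=-0.5000
After 1 (propagate distance d=9): x=-10.5000 theta=-0.5000
After 2 (thin lens f=29): x=-10.5000 theta=-4/29 (≈-0.1379)
After 3 (propagate distance d=19): x=-761/58 (≈-13.1207) theta=-4/29 (≈-0.1379)
After 4 (thin lens f=52): x=-761/58 (≈-13.1207) theta=345/3016 (≈0.1144)
After 5 (propagate distance d=26): x=-1177/116 (≈-10.1466) theta=345/3016 (≈0.1144)
After 6 (thin lens f=55): x=-1177/116 (≈-10.1466) theta=4507/15080 (≈0.2989)
After 7 (propagate distance d=29): x=-22307/15080 (≈-1.4792) theta=4507/15080 (≈0.2989)
After 8 (thin lens f=-22): x=-22307/15080 (≈-1.4792) theta=76847/331760 (≈0.2316)
Rounded to 4 decimal places: x = -1.4792, theta = 0.2316

Answer: -1.4792 0.2316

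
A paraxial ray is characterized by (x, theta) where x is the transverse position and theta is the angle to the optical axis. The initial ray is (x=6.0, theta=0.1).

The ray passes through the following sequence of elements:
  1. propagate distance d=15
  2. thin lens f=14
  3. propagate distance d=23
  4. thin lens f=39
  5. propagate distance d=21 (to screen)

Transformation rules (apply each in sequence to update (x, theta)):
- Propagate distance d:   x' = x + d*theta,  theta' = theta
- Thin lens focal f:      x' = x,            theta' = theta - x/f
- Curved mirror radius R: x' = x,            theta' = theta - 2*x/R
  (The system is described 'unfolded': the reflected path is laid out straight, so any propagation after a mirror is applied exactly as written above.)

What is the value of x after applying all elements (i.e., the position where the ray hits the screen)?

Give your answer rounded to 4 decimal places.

Initial: x=6.0000 theta=0.1000
After 1 (propagate distance d=15): x=7.5000 theta=0.1000
After 2 (thin lens f=14): x=7.5000 theta=-61/140 (≈-0.4357)
After 3 (propagate distance d=23): x=-353/140 (≈-2.5214) theta=-61/140 (≈-0.4357)
After 4 (thin lens f=39): x=-353/140 (≈-2.5214) theta=-1013/2730 (≈-0.3711)
After 5 (propagate distance d=21 (to screen)): x=-18771/1820 (≈-10.3137) theta=-1013/2730 (≈-0.3711)
Rounded to 4 decimal places: x = -10.3137

Answer: -10.3137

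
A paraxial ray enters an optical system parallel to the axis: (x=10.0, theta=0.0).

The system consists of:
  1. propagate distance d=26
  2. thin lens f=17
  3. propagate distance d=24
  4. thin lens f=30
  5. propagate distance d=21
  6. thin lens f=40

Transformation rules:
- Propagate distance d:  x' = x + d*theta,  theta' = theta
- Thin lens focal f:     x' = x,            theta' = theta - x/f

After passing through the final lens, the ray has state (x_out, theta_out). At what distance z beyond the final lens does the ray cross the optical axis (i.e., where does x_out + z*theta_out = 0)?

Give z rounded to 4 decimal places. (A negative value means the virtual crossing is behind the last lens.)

Initial: x=10.0000 theta=0.0000
After 1 (propagate distance d=26): x=10.0000 theta=0.0000
After 2 (thin lens f=17): x=10.0000 theta=-10/17 (≈-0.5882)
After 3 (propagate distance d=24): x=-70/17 (≈-4.1176) theta=-10/17 (≈-0.5882)
After 4 (thin lens f=30): x=-70/17 (≈-4.1176) theta=-23/51 (≈-0.4510)
After 5 (propagate distance d=21): x=-231/17 (≈-13.5882) theta=-23/51 (≈-0.4510)
After 6 (thin lens f=40): x=-231/17 (≈-13.5882) theta=-227/2040 (≈-0.1113)
z_focus = -x_out/theta_out = -(-231/17)/(-227/2040) = -27720/227 ≈ -122.1145
Rounded to 4 decimal places: z = -122.1145

Answer: -122.1145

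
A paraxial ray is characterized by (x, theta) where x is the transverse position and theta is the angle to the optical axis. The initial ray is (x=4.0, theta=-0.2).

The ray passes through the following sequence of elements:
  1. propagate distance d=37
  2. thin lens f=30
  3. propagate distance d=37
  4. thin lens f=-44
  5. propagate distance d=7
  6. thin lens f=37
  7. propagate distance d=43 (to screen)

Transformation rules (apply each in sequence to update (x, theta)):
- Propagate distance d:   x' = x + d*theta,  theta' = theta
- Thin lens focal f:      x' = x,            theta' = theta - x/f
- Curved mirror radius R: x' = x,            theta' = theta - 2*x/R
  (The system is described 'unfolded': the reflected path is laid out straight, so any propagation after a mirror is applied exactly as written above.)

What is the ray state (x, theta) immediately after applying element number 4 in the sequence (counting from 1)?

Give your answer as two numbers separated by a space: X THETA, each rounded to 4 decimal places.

Initial: x=4.0000 theta=-0.2000
After 1 (propagate distance d=37): x=-3.4000 theta=-0.2000
After 2 (thin lens f=30): x=-3.4000 theta=-13/150 (≈-0.0867)
After 3 (propagate distance d=37): x=-991/150 (≈-6.6067) theta=-13/150 (≈-0.0867)
After 4 (thin lens f=-44): x=-991/150 (≈-6.6067) theta=-521/2200 (≈-0.2368)
Rounded to 4 decimal places: x = -6.6067, theta = -0.2368

Answer: -6.6067 -0.2368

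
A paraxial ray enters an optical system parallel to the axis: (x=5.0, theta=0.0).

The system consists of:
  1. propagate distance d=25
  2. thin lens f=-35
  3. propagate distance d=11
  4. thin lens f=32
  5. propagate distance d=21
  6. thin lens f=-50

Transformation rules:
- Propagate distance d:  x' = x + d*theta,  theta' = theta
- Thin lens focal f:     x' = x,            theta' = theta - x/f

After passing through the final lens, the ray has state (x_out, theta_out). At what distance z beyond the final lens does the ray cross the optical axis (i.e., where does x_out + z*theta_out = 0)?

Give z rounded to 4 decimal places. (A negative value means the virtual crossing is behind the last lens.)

Answer: -123.2218

Derivation:
Initial: x=5.0000 theta=0.0000
After 1 (propagate distance d=25): x=5.0000 theta=0.0000
After 2 (thin lens f=-35): x=5.0000 theta=1/7 (≈0.1429)
After 3 (propagate distance d=11): x=46/7 (≈6.5714) theta=1/7 (≈0.1429)
After 4 (thin lens f=32): x=46/7 (≈6.5714) theta=-0.0625
After 5 (propagate distance d=21): x=589/112 (≈5.2589) theta=-0.0625
After 6 (thin lens f=-50): x=589/112 (≈5.2589) theta=239/5600 (≈0.0427)
z_focus = -x_out/theta_out = -(589/112)/(239/5600) = -29450/239 ≈ -123.2218
Rounded to 4 decimal places: z = -123.2218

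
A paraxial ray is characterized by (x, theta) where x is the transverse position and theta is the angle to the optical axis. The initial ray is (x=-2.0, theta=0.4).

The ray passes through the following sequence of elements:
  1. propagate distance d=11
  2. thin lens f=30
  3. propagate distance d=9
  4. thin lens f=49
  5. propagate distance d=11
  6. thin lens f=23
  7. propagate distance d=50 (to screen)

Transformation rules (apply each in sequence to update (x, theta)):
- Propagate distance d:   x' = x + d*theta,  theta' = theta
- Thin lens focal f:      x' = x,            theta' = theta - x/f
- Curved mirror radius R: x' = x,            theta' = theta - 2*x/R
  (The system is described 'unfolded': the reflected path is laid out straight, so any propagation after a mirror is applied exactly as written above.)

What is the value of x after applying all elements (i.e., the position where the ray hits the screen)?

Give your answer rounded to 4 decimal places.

Answer: 1.6733

Derivation:
Initial: x=-2.0000 theta=0.4000
After 1 (propagate distance d=11): x=2.4000 theta=0.4000
After 2 (thin lens f=30): x=2.4000 theta=0.3200
After 3 (propagate distance d=9): x=5.2800 theta=0.3200
After 4 (thin lens f=49): x=5.2800 theta=52/245 (≈0.2122)
After 5 (propagate distance d=11): x=9328/1225 (≈7.6147) theta=52/245 (≈0.2122)
After 6 (thin lens f=23): x=9328/1225 (≈7.6147) theta=-3348/28175 (≈-0.1188)
After 7 (propagate distance d=50 (to screen)): x=47144/28175 (≈1.6733) theta=-3348/28175 (≈-0.1188)
Rounded to 4 decimal places: x = 1.6733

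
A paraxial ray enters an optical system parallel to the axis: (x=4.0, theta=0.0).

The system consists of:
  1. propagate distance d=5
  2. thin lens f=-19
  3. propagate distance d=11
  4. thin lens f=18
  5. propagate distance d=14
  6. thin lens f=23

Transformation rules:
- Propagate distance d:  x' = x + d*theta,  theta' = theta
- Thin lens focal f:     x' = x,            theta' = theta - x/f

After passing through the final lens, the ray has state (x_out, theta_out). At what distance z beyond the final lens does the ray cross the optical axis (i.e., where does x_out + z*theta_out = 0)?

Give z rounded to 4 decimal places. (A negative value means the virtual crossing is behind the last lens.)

Initial: x=4.0000 theta=0.0000
After 1 (propagate distance d=5): x=4.0000 theta=0.0000
After 2 (thin lens f=-19): x=4.0000 theta=4/19 (≈0.2105)
After 3 (propagate distance d=11): x=120/19 (≈6.3158) theta=4/19 (≈0.2105)
After 4 (thin lens f=18): x=120/19 (≈6.3158) theta=-8/57 (≈-0.1404)
After 5 (propagate distance d=14): x=248/57 (≈4.3509) theta=-8/57 (≈-0.1404)
After 6 (thin lens f=23): x=248/57 (≈4.3509) theta=-144/437 (≈-0.3295)
z_focus = -x_out/theta_out = -(248/57)/(-144/437) = 713/54 ≈ 13.2037
Rounded to 4 decimal places: z = 13.2037

Answer: 13.2037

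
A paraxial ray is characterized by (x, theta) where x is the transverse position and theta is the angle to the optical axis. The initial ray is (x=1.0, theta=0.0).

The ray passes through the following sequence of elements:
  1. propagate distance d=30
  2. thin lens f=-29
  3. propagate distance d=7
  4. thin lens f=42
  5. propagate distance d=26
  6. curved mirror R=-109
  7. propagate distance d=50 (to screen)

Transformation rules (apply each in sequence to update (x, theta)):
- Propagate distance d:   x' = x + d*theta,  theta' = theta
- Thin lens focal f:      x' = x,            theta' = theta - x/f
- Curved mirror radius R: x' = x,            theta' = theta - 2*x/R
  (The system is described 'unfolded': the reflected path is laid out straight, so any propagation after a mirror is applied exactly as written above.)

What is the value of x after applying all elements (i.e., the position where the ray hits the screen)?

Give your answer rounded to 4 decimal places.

Initial: x=1.0000 theta=0.0000
After 1 (propagate distance d=30): x=1.0000 theta=0.0000
After 2 (thin lens f=-29): x=1.0000 theta=1/29 (≈0.0345)
After 3 (propagate distance d=7): x=36/29 (≈1.2414) theta=1/29 (≈0.0345)
After 4 (thin lens f=42): x=36/29 (≈1.2414) theta=1/203 (≈0.0049)
After 5 (propagate distance d=26): x=278/203 (≈1.3695) theta=1/203 (≈0.0049)
After 6 (curved mirror R=-109): x=278/203 (≈1.3695) theta=95/3161 (≈0.0301)
After 7 (propagate distance d=50 (to screen)): x=63552/22127 (≈2.8721) theta=95/3161 (≈0.0301)
Rounded to 4 decimal places: x = 2.8721

Answer: 2.8721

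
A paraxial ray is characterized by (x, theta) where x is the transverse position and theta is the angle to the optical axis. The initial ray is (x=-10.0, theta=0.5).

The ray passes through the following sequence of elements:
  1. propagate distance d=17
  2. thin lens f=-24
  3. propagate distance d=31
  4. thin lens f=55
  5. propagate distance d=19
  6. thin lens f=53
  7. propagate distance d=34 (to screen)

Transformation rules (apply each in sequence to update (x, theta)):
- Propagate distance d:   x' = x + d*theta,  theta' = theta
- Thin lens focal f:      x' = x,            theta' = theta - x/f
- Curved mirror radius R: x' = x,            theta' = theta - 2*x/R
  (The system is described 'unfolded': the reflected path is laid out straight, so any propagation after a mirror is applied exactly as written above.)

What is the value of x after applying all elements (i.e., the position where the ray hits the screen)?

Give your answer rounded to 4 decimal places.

Answer: 13.2286

Derivation:
Initial: x=-10.0000 theta=0.5000
After 1 (propagate distance d=17): x=-1.5000 theta=0.5000
After 2 (thin lens f=-24): x=-1.5000 theta=0.4375
After 3 (propagate distance d=31): x=12.0625 theta=0.4375
After 4 (thin lens f=55): x=12.0625 theta=12/55 (≈0.2182)
After 5 (propagate distance d=19): x=14263/880 (≈16.2080) theta=12/55 (≈0.2182)
After 6 (thin lens f=53): x=14263/880 (≈16.2080) theta=-4087/46640 (≈-0.0876)
After 7 (propagate distance d=34 (to screen)): x=616981/46640 (≈13.2286) theta=-4087/46640 (≈-0.0876)
Rounded to 4 decimal places: x = 13.2286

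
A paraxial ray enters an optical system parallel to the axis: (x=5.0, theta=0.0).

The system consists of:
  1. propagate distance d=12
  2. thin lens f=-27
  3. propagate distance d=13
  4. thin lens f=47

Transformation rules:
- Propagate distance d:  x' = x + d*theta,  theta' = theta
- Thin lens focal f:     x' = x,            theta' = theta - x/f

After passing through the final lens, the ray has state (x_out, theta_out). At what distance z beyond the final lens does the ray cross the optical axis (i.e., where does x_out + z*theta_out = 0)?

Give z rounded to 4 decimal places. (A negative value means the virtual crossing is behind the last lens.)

Answer: -268.5714

Derivation:
Initial: x=5.0000 theta=0.0000
After 1 (propagate distance d=12): x=5.0000 theta=0.0000
After 2 (thin lens f=-27): x=5.0000 theta=5/27 (≈0.1852)
After 3 (propagate distance d=13): x=200/27 (≈7.4074) theta=5/27 (≈0.1852)
After 4 (thin lens f=47): x=200/27 (≈7.4074) theta=35/1269 (≈0.0276)
z_focus = -x_out/theta_out = -(200/27)/(35/1269) = -1880/7 ≈ -268.5714
Rounded to 4 decimal places: z = -268.5714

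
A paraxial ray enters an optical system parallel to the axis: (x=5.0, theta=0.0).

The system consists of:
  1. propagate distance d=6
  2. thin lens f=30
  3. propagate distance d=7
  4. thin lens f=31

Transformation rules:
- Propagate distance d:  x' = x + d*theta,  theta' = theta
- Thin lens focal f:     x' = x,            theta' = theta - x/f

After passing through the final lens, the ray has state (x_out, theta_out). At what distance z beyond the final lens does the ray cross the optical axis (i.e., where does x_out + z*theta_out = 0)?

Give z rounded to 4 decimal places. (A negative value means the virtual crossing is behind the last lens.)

Answer: 13.2037

Derivation:
Initial: x=5.0000 theta=0.0000
After 1 (propagate distance d=6): x=5.0000 theta=0.0000
After 2 (thin lens f=30): x=5.0000 theta=-1/6 (≈-0.1667)
After 3 (propagate distance d=7): x=23/6 (≈3.8333) theta=-1/6 (≈-0.1667)
After 4 (thin lens f=31): x=23/6 (≈3.8333) theta=-9/31 (≈-0.2903)
z_focus = -x_out/theta_out = -(23/6)/(-9/31) = 713/54 ≈ 13.2037
Rounded to 4 decimal places: z = 13.2037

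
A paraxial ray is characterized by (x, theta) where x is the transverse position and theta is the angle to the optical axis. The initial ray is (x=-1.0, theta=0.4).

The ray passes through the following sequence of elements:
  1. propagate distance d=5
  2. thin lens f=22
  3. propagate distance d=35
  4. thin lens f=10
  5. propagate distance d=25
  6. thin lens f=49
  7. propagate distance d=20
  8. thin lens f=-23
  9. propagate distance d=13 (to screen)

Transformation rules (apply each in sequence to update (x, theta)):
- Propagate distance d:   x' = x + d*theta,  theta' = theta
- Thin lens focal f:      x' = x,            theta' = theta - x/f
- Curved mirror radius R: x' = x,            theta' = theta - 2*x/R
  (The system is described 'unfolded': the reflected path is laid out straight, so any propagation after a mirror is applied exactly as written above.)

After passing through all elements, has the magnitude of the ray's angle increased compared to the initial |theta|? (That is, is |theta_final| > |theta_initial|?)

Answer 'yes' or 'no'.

Answer: yes

Derivation:
Initial: x=-1.0000 theta=0.4000
After 1 (propagate distance d=5): x=1.0000 theta=0.4000
After 2 (thin lens f=22): x=1.0000 theta=39/110 (≈0.3545)
After 3 (propagate distance d=35): x=295/22 (≈13.4091) theta=39/110 (≈0.3545)
After 4 (thin lens f=10): x=295/22 (≈13.4091) theta=-217/220 (≈-0.9864)
After 5 (propagate distance d=25): x=-11.2500 theta=-217/220 (≈-0.9864)
After 6 (thin lens f=49): x=-11.2500 theta=-4079/5390 (≈-0.7568)
After 7 (propagate distance d=20): x=-56887/2156 (≈-26.3854) theta=-4079/5390 (≈-0.7568)
After 8 (thin lens f=-23): x=-56887/2156 (≈-26.3854) theta=-472069/247940 (≈-1.9040)
After 9 (propagate distance d=13 (to screen)): x=-6339451/123970 (≈-51.1370) theta=-472069/247940 (≈-1.9040)
|theta_initial|=0.4000 |theta_final|=472069/247940 (≈1.9040) -> increased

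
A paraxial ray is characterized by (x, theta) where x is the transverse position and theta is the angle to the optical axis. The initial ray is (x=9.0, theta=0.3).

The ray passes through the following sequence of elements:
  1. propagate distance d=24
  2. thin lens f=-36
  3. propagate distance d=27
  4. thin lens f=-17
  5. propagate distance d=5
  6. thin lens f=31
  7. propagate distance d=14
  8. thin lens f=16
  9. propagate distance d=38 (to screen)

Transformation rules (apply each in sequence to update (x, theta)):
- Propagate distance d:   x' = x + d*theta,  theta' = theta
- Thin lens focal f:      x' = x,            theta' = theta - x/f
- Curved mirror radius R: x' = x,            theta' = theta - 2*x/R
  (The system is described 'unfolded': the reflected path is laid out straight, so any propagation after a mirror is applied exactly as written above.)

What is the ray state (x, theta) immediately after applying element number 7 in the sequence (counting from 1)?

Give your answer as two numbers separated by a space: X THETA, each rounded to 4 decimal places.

Initial: x=9.0000 theta=0.3000
After 1 (propagate distance d=24): x=16.2000 theta=0.3000
After 2 (thin lens f=-36): x=16.2000 theta=0.7500
After 3 (propagate distance d=27): x=36.4500 theta=0.7500
After 4 (thin lens f=-17): x=36.4500 theta=246/85 (≈2.8941)
After 5 (propagate distance d=5): x=17313/340 (≈50.9206) theta=246/85 (≈2.8941)
After 6 (thin lens f=31): x=17313/340 (≈50.9206) theta=13191/10540 (≈1.2515)
After 7 (propagate distance d=14): x=721377/10540 (≈68.4418) theta=13191/10540 (≈1.2515)
Rounded to 4 decimal places: x = 68.4418, theta = 1.2515

Answer: 68.4418 1.2515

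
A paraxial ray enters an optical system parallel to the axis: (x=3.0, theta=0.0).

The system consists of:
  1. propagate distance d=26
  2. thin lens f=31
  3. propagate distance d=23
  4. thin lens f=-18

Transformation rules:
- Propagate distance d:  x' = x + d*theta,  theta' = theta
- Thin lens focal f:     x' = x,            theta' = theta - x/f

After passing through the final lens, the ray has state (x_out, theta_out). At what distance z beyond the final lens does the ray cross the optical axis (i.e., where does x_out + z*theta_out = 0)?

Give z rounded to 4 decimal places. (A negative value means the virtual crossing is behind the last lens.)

Answer: 14.4000

Derivation:
Initial: x=3.0000 theta=0.0000
After 1 (propagate distance d=26): x=3.0000 theta=0.0000
After 2 (thin lens f=31): x=3.0000 theta=-3/31 (≈-0.0968)
After 3 (propagate distance d=23): x=24/31 (≈0.7742) theta=-3/31 (≈-0.0968)
After 4 (thin lens f=-18): x=24/31 (≈0.7742) theta=-5/93 (≈-0.0538)
z_focus = -x_out/theta_out = -(24/31)/(-5/93) = 14.4000
Rounded to 4 decimal places: z = 14.4000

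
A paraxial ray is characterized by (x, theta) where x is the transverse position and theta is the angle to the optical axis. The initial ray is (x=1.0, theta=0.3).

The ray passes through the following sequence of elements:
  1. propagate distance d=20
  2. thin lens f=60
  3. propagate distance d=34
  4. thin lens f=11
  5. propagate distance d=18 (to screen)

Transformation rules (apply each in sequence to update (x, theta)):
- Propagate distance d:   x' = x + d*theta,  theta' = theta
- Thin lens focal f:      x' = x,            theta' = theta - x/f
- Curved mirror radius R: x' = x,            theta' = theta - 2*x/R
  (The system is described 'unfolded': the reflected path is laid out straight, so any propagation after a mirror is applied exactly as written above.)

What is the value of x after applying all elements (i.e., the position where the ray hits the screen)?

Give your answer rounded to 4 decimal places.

Initial: x=1.0000 theta=0.3000
After 1 (propagate distance d=20): x=7.0000 theta=0.3000
After 2 (thin lens f=60): x=7.0000 theta=11/60 (≈0.1833)
After 3 (propagate distance d=34): x=397/30 (≈13.2333) theta=11/60 (≈0.1833)
After 4 (thin lens f=11): x=397/30 (≈13.2333) theta=-673/660 (≈-1.0197)
After 5 (propagate distance d=18 (to screen)): x=-169/33 (≈-5.1212) theta=-673/660 (≈-1.0197)
Rounded to 4 decimal places: x = -5.1212

Answer: -5.1212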